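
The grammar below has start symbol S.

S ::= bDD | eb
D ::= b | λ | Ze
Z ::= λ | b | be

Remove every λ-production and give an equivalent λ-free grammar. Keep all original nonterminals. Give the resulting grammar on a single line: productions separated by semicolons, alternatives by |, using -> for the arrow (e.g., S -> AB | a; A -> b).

S -> b | bD | eb | bDD; D -> b | e | Ze; Z -> b | be

Nullable set: {D, Z}.
S -> bDD: D, D nullable, giving b | bD | bDD.
Drop D -> λ.
D -> Ze: Z nullable, giving Ze | e.
Drop Z -> λ.
Unchanged (no nullable symbols): S -> eb; D -> b; Z -> b; Z -> be.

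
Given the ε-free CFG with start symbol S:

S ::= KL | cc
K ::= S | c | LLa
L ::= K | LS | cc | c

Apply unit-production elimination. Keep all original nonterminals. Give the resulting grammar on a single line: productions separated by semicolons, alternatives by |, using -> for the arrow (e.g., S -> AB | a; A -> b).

Unit productions: K->S, L->K.
Unit pairs (A ⇒* B via units): (K,S), (L,K), (L,S).
S: inherits non-unit rules of {S} → KL | cc.
K: inherits non-unit rules of {K, S} → KL | LLa | c | cc.
L: inherits non-unit rules of {K, L, S} → KL | LLa | LS | c | cc.

S -> KL | cc; K -> c | KL | cc | LLa; L -> c | KL | LS | cc | LLa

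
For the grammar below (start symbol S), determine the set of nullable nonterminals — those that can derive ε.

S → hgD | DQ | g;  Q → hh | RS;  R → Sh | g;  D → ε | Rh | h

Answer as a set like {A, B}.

Directly nullable (have an ε-rule): {D}.
Not nullable: Q, R, S — each has a terminal in every rule's right-hand side or depends on a non-nullable symbol.

{D}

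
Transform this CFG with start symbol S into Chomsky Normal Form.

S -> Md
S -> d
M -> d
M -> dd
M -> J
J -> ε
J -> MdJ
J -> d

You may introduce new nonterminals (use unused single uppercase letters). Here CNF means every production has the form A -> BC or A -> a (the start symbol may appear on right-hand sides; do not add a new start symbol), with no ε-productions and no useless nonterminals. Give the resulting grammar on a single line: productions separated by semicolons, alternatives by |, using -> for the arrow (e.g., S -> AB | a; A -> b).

S -> d | MA; A -> d; B -> AJ; C -> AJ; J -> d | AJ | MA | MB; M -> d | AA | AJ | MA | MC

Nullable: {J, M}; after ε-elimination: S -> d | Md; J -> d | Md | dJ | MdJ; M -> J | d | dd.
After unit-elimination: S -> d | Md; J -> d | Md | dJ | MdJ; M -> d | Md | dJ | dd | MdJ.
TERM: introduce A -> d and substitute in every rule of length ≥2.
BIN: J -> MAJ becomes J -> MB, B -> AJ; M -> MAJ becomes M -> MC, C -> AJ.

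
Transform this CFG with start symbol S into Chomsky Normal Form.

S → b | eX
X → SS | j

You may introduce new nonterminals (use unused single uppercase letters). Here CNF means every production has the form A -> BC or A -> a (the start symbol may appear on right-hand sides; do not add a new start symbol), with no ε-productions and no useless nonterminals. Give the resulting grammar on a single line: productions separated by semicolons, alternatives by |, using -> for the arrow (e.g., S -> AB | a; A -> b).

S -> b | AX; A -> e; X -> j | SS

No ε-productions.
No unit productions to eliminate.
TERM: introduce A -> e and substitute in every rule of length ≥2.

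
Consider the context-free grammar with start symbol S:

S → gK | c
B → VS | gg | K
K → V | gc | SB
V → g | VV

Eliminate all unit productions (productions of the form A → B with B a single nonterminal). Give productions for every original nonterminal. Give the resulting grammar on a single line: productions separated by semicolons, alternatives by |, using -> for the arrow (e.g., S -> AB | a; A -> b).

S -> c | gK; B -> g | SB | VS | VV | gc | gg; K -> g | SB | VV | gc; V -> g | VV

Unit productions: B->K, K->V.
Unit pairs (A ⇒* B via units): (B,K), (B,V), (K,V).
S: inherits non-unit rules of {S} → c | gK.
B: inherits non-unit rules of {B, K, V} → SB | VS | VV | g | gc | gg.
K: inherits non-unit rules of {K, V} → SB | VV | g | gc.
V: inherits non-unit rules of {V} → VV | g.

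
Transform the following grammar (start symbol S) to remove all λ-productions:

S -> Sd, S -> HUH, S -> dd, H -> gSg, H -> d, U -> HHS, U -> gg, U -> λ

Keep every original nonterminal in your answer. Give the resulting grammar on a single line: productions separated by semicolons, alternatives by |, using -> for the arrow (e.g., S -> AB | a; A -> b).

S -> HH | Sd | dd | HUH; H -> d | gSg; U -> gg | HHS

Nullable set: {U}.
S -> HUH: U nullable, giving HH | HUH.
Drop U -> λ.
Unchanged (no nullable symbols): S -> Sd; S -> dd; H -> d; H -> gSg; U -> HHS; U -> gg.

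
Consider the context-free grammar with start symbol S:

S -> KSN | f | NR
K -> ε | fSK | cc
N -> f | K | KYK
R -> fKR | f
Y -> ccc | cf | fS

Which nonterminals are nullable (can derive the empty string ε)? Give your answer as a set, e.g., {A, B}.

{K, N}

Directly nullable (have an ε-rule): {K}.
N is nullable via N -> K (every symbol on the right is already known nullable).
Not nullable: R, S, Y — each has a terminal in every rule's right-hand side or depends on a non-nullable symbol.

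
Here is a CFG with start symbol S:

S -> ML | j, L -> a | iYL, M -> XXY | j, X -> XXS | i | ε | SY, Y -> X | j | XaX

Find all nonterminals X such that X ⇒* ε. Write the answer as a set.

Directly nullable (have an ε-rule): {X}.
Y is nullable via Y -> X (every symbol on the right is already known nullable).
M is nullable via M -> XXY (every symbol on the right is already known nullable).
Not nullable: L, S — each has a terminal in every rule's right-hand side or depends on a non-nullable symbol.

{M, X, Y}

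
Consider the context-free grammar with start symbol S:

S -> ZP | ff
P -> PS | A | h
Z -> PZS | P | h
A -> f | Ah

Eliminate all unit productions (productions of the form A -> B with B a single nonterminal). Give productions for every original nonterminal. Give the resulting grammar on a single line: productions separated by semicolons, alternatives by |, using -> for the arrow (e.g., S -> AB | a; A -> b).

S -> ZP | ff; A -> f | Ah; P -> f | h | Ah | PS; Z -> f | h | Ah | PS | PZS

Unit productions: P->A, Z->P.
Unit pairs (A ⇒* B via units): (P,A), (Z,A), (Z,P).
S: inherits non-unit rules of {S} → ZP | ff.
A: inherits non-unit rules of {A} → Ah | f.
P: inherits non-unit rules of {A, P} → Ah | PS | f | h.
Z: inherits non-unit rules of {A, P, Z} → Ah | PS | PZS | f | h.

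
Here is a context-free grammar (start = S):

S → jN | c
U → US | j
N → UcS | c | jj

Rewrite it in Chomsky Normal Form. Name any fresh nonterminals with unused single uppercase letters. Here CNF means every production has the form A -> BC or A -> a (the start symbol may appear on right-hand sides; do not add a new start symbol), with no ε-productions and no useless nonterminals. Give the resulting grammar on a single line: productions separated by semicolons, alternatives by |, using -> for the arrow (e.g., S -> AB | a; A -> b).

No ε-productions.
No unit productions to eliminate.
TERM: introduce A -> c, B -> j and substitute in every rule of length ≥2.
BIN: N -> UAS becomes N -> UC, C -> AS.

S -> c | BN; A -> c; B -> j; C -> AS; N -> c | BB | UC; U -> j | US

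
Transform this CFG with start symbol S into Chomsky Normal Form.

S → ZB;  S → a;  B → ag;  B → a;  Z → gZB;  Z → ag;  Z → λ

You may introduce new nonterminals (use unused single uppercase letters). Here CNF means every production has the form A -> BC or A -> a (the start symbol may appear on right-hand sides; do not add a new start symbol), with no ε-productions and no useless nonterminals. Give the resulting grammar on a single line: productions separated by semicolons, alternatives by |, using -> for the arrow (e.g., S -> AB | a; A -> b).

S -> a | AC | ZB; A -> a; B -> a | AC; C -> g; D -> ZB; Z -> AC | CB | CD

Nullable: {Z}; after ε-elimination: S -> B | a | ZB; B -> a | ag; Z -> ag | gB | gZB.
After unit-elimination: S -> a | ZB | ag; B -> a | ag; Z -> ag | gB | gZB.
TERM: introduce A -> a, C -> g and substitute in every rule of length ≥2.
BIN: Z -> CZB becomes Z -> CD, D -> ZB.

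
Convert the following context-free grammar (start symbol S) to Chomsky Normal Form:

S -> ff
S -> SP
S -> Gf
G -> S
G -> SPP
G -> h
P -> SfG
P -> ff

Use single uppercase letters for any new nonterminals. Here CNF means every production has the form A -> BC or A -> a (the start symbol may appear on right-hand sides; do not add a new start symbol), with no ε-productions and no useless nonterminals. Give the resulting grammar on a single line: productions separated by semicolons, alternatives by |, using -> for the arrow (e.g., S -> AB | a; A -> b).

No ε-productions.
After unit-elimination: S -> Gf | SP | ff; G -> h | Gf | SP | ff | SPP; P -> ff | SfG.
TERM: introduce A -> f and substitute in every rule of length ≥2.
BIN: G -> SPP becomes G -> SB, B -> PP; P -> SAG becomes P -> SC, C -> AG.

S -> AA | GA | SP; A -> f; B -> PP; C -> AG; G -> h | AA | GA | SB | SP; P -> AA | SC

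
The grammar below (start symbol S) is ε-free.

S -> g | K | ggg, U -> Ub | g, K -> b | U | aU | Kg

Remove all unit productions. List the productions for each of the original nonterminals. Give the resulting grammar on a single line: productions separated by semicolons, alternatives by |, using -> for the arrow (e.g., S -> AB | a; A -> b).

S -> b | g | Kg | Ub | aU | ggg; K -> b | g | Kg | Ub | aU; U -> g | Ub

Unit productions: K->U, S->K.
Unit pairs (A ⇒* B via units): (K,U), (S,K), (S,U).
S: inherits non-unit rules of {K, S, U} → Kg | Ub | aU | b | g | ggg.
K: inherits non-unit rules of {K, U} → Kg | Ub | aU | b | g.
U: inherits non-unit rules of {U} → Ub | g.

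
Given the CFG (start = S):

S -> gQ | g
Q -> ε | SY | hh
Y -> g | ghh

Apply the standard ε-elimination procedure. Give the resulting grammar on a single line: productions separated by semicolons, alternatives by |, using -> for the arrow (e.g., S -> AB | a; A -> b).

S -> g | gQ; Q -> SY | hh; Y -> g | ghh

Nullable set: {Q}.
S -> gQ: Q nullable, giving g | gQ.
Drop Q -> ε.
Unchanged (no nullable symbols): S -> g; Q -> SY; Q -> hh; Y -> g; Y -> ghh.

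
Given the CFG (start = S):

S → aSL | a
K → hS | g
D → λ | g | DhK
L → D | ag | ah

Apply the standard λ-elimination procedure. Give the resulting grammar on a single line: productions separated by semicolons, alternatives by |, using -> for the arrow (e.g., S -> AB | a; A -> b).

Nullable set: {D, L}.
S -> aSL: L nullable, giving aS | aSL.
Drop D -> λ.
D -> DhK: D nullable, giving DhK | hK.
L -> D: D nullable, giving D.
Unchanged (no nullable symbols): S -> a; D -> g; K -> g; K -> hS; L -> ag; L -> ah.

S -> a | aS | aSL; D -> g | hK | DhK; K -> g | hS; L -> D | ag | ah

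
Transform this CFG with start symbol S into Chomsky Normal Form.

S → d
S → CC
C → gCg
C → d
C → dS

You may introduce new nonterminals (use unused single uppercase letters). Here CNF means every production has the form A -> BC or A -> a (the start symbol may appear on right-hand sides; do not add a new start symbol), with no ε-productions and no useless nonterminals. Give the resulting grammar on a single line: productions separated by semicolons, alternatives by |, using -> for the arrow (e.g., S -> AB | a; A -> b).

S -> d | CC; A -> d; B -> g; C -> d | AS | BD; D -> CB

No ε-productions.
No unit productions to eliminate.
TERM: introduce A -> d, B -> g and substitute in every rule of length ≥2.
BIN: C -> BCB becomes C -> BD, D -> CB.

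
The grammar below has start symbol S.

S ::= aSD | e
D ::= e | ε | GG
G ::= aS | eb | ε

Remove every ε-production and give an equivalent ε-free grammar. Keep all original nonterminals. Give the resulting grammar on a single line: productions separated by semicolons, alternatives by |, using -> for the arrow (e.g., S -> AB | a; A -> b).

Nullable set: {D, G}.
S -> aSD: D nullable, giving aS | aSD.
Drop D -> ε.
D -> GG: G, G nullable, giving G | GG.
Drop G -> ε.
Unchanged (no nullable symbols): S -> e; D -> e; G -> aS; G -> eb.

S -> e | aS | aSD; D -> G | e | GG; G -> aS | eb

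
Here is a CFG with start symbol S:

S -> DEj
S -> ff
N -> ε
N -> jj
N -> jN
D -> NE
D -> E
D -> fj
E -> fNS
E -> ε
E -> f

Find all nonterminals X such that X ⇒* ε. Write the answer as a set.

{D, E, N}

Directly nullable (have an ε-rule): {E, N}.
D is nullable via D -> E (every symbol on the right is already known nullable).
Not nullable: S — each has a terminal in every rule's right-hand side or depends on a non-nullable symbol.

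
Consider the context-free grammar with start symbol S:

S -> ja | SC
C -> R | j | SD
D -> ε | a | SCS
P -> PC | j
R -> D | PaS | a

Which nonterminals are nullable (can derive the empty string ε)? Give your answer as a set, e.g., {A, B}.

Directly nullable (have an ε-rule): {D}.
R is nullable via R -> D (every symbol on the right is already known nullable).
C is nullable via C -> R (every symbol on the right is already known nullable).
Not nullable: P, S — each has a terminal in every rule's right-hand side or depends on a non-nullable symbol.

{C, D, R}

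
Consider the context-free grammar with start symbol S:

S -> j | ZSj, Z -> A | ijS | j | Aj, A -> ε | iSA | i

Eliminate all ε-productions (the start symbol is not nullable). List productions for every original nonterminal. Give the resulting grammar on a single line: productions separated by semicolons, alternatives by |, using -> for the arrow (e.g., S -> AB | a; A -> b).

S -> j | Sj | ZSj; A -> i | iS | iSA; Z -> A | j | Aj | ijS

Nullable set: {A, Z}.
S -> ZSj: Z nullable, giving Sj | ZSj.
Drop A -> ε.
A -> iSA: A nullable, giving iS | iSA.
Z -> A: A nullable, giving A.
Z -> Aj: A nullable, giving Aj | j.
Unchanged (no nullable symbols): S -> j; A -> i; Z -> ijS; Z -> j.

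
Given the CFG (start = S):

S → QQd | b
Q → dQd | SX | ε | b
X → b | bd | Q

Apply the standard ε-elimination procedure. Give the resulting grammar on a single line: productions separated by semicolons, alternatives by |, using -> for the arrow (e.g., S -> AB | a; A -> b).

Nullable set: {Q, X}.
S -> QQd: Q, Q nullable, giving QQd | Qd | d.
Drop Q -> ε.
Q -> SX: X nullable, giving S | SX.
Q -> dQd: Q nullable, giving dQd | dd.
X -> Q: Q nullable, giving Q.
Unchanged (no nullable symbols): S -> b; Q -> b; X -> b; X -> bd.

S -> b | d | Qd | QQd; Q -> S | b | SX | dd | dQd; X -> Q | b | bd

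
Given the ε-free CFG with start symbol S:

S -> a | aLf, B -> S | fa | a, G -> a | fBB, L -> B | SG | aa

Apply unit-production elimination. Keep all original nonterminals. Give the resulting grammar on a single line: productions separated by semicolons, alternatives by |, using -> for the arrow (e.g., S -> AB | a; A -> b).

Unit productions: B->S, L->B.
Unit pairs (A ⇒* B via units): (B,S), (L,B), (L,S).
S: inherits non-unit rules of {S} → a | aLf.
B: inherits non-unit rules of {B, S} → a | aLf | fa.
G: inherits non-unit rules of {G} → a | fBB.
L: inherits non-unit rules of {B, L, S} → SG | a | aLf | aa | fa.

S -> a | aLf; B -> a | fa | aLf; G -> a | fBB; L -> a | SG | aa | fa | aLf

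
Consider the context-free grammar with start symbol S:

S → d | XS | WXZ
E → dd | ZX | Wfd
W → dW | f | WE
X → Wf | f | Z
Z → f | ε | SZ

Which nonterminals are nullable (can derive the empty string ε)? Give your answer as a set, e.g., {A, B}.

{E, X, Z}

Directly nullable (have an ε-rule): {Z}.
X is nullable via X -> Z (every symbol on the right is already known nullable).
E is nullable via E -> ZX (every symbol on the right is already known nullable).
Not nullable: S, W — each has a terminal in every rule's right-hand side or depends on a non-nullable symbol.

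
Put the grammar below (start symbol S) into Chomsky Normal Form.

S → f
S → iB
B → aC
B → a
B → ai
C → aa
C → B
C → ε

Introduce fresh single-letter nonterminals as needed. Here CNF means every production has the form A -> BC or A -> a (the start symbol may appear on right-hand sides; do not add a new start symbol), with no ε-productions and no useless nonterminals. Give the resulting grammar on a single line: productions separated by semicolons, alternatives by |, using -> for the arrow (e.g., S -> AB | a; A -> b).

S -> f | DB; A -> a; B -> a | AC | AD; C -> a | AA | AC | AD; D -> i

Nullable: {C}; after ε-elimination: S -> f | iB; B -> a | aC | ai; C -> B | aa.
After unit-elimination: S -> f | iB; B -> a | aC | ai; C -> a | aC | aa | ai.
TERM: introduce A -> a, D -> i and substitute in every rule of length ≥2.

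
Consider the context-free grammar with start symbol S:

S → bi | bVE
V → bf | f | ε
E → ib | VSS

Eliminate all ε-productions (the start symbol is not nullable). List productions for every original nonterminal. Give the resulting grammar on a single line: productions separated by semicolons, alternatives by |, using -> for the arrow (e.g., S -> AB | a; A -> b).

Nullable set: {V}.
S -> bVE: V nullable, giving bE | bVE.
E -> VSS: V nullable, giving SS | VSS.
Drop V -> ε.
Unchanged (no nullable symbols): S -> bi; E -> ib; V -> bf; V -> f.

S -> bE | bi | bVE; E -> SS | ib | VSS; V -> f | bf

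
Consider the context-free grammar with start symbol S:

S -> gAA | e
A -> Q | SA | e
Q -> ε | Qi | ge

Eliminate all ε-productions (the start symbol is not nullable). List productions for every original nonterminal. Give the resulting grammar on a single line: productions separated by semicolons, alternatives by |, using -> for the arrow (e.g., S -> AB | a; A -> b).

Nullable set: {A, Q}.
S -> gAA: A, A nullable, giving g | gA | gAA.
A -> Q: Q nullable, giving Q.
A -> SA: A nullable, giving S | SA.
Drop Q -> ε.
Q -> Qi: Q nullable, giving Qi | i.
Unchanged (no nullable symbols): S -> e; A -> e; Q -> ge.

S -> e | g | gA | gAA; A -> Q | S | e | SA; Q -> i | Qi | ge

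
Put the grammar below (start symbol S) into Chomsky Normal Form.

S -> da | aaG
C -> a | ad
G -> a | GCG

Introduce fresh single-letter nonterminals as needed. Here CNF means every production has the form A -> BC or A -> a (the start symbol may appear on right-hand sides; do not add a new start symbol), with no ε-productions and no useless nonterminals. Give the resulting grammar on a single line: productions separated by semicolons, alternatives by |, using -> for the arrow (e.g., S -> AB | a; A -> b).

No ε-productions.
No unit productions to eliminate.
TERM: introduce A -> a, B -> d and substitute in every rule of length ≥2.
BIN: G -> GCG becomes G -> GD, D -> CG; S -> AAG becomes S -> AE, E -> AG.

S -> AE | BA; A -> a; B -> d; C -> a | AB; D -> CG; E -> AG; G -> a | GD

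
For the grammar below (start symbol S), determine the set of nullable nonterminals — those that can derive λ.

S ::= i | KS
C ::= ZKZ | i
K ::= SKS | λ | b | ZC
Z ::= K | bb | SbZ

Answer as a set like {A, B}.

{C, K, Z}

Directly nullable (have an ε-rule): {K}.
Z is nullable via Z -> K (every symbol on the right is already known nullable).
C is nullable via C -> ZKZ (every symbol on the right is already known nullable).
Not nullable: S — each has a terminal in every rule's right-hand side or depends on a non-nullable symbol.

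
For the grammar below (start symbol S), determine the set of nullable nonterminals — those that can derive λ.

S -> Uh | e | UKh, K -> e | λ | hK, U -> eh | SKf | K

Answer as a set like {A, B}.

Directly nullable (have an ε-rule): {K}.
U is nullable via U -> K (every symbol on the right is already known nullable).
Not nullable: S — each has a terminal in every rule's right-hand side or depends on a non-nullable symbol.

{K, U}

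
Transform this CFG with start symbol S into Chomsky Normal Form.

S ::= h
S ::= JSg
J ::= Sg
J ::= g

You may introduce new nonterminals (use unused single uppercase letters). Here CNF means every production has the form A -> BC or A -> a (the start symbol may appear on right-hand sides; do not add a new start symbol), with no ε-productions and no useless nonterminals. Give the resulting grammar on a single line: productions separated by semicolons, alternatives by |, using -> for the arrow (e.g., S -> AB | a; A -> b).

No ε-productions.
No unit productions to eliminate.
TERM: introduce A -> g and substitute in every rule of length ≥2.
BIN: S -> JSA becomes S -> JB, B -> SA.

S -> h | JB; A -> g; B -> SA; J -> g | SA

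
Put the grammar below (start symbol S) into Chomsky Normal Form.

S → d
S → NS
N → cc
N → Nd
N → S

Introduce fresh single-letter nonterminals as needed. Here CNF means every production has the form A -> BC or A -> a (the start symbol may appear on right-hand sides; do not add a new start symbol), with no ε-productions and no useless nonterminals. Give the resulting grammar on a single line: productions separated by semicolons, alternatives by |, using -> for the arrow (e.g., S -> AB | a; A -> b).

No ε-productions.
After unit-elimination: S -> d | NS; N -> d | NS | Nd | cc.
TERM: introduce B -> c, A -> d and substitute in every rule of length ≥2.

S -> d | NS; A -> d; B -> c; N -> d | BB | NA | NS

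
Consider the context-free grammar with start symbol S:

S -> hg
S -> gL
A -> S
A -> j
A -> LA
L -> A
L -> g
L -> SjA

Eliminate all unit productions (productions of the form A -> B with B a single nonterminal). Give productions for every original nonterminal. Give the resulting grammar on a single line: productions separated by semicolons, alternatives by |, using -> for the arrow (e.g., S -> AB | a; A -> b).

S -> gL | hg; A -> j | LA | gL | hg; L -> g | j | LA | gL | hg | SjA

Unit productions: A->S, L->A.
Unit pairs (A ⇒* B via units): (A,S), (L,A), (L,S).
S: inherits non-unit rules of {S} → gL | hg.
A: inherits non-unit rules of {A, S} → LA | gL | hg | j.
L: inherits non-unit rules of {A, L, S} → LA | SjA | g | gL | hg | j.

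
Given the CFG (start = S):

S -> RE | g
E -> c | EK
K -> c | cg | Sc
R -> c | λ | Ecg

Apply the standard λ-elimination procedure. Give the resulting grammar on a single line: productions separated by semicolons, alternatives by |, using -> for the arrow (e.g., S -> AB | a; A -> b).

Nullable set: {R}.
S -> RE: R nullable, giving E | RE.
Drop R -> λ.
Unchanged (no nullable symbols): S -> g; E -> EK; E -> c; K -> Sc; K -> c; K -> cg; R -> Ecg; R -> c.

S -> E | g | RE; E -> c | EK; K -> c | Sc | cg; R -> c | Ecg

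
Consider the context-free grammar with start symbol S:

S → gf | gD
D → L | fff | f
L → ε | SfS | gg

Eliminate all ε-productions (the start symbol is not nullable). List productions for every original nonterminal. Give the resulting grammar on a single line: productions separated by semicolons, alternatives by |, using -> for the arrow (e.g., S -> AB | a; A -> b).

S -> g | gD | gf; D -> L | f | fff; L -> gg | SfS

Nullable set: {D, L}.
S -> gD: D nullable, giving g | gD.
D -> L: L nullable, giving L.
Drop L -> ε.
Unchanged (no nullable symbols): S -> gf; D -> f; D -> fff; L -> SfS; L -> gg.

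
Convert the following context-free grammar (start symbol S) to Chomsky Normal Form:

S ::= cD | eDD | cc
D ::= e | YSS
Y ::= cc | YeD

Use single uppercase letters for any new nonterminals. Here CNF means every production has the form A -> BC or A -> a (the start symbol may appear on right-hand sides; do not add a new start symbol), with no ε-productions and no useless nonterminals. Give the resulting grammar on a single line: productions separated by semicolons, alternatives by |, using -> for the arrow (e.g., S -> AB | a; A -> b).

No ε-productions.
No unit productions to eliminate.
TERM: introduce A -> c, B -> e and substitute in every rule of length ≥2.
BIN: D -> YSS becomes D -> YC, C -> SS; S -> BDD becomes S -> BE, E -> DD; Y -> YBD becomes Y -> YF, F -> BD.

S -> AA | AD | BE; A -> c; B -> e; C -> SS; D -> e | YC; E -> DD; F -> BD; Y -> AA | YF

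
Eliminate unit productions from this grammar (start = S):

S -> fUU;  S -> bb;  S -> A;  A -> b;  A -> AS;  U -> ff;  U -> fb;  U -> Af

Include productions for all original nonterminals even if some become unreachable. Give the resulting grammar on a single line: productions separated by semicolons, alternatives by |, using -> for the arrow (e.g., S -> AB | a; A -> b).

S -> b | AS | bb | fUU; A -> b | AS; U -> Af | fb | ff

Unit productions: S->A.
Unit pairs (A ⇒* B via units): (S,A).
S: inherits non-unit rules of {A, S} → AS | b | bb | fUU.
A: inherits non-unit rules of {A} → AS | b.
U: inherits non-unit rules of {U} → Af | fb | ff.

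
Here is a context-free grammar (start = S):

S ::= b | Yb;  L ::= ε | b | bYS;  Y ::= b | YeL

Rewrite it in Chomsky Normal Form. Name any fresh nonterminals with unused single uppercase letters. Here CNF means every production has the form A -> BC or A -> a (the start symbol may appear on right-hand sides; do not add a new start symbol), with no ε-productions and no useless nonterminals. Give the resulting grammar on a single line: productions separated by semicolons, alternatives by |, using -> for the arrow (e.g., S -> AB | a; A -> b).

Nullable: {L}; after ε-elimination: S -> b | Yb; L -> b | bYS; Y -> b | Ye | YeL.
No unit productions to eliminate.
TERM: introduce A -> b, B -> e and substitute in every rule of length ≥2.
BIN: L -> AYS becomes L -> AC, C -> YS; Y -> YBL becomes Y -> YD, D -> BL.

S -> b | YA; A -> b; B -> e; C -> YS; D -> BL; L -> b | AC; Y -> b | YB | YD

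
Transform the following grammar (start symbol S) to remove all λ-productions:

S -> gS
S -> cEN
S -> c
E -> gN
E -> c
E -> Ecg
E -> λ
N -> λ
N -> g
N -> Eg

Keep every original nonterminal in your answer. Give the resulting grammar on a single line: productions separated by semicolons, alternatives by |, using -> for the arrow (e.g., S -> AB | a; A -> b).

S -> c | cE | cN | gS | cEN; E -> c | g | cg | gN | Ecg; N -> g | Eg

Nullable set: {E, N}.
S -> cEN: E, N nullable, giving c | cE | cEN | cN.
Drop E -> λ.
E -> Ecg: E nullable, giving Ecg | cg.
E -> gN: N nullable, giving g | gN.
Drop N -> λ.
N -> Eg: E nullable, giving Eg | g.
Unchanged (no nullable symbols): S -> c; S -> gS; E -> c; N -> g.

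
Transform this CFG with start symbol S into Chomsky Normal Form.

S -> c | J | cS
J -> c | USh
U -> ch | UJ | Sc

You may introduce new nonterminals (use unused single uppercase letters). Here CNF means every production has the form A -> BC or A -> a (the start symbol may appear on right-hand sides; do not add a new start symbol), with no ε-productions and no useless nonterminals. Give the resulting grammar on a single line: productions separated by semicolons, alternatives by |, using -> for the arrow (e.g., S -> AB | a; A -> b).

No ε-productions.
After unit-elimination: S -> c | cS | USh; J -> c | USh; U -> Sc | UJ | ch.
TERM: introduce B -> c, A -> h and substitute in every rule of length ≥2.
BIN: J -> USA becomes J -> UC, C -> SA; S -> USA becomes S -> UD, D -> SA.

S -> c | BS | UD; A -> h; B -> c; C -> SA; D -> SA; J -> c | UC; U -> BA | SB | UJ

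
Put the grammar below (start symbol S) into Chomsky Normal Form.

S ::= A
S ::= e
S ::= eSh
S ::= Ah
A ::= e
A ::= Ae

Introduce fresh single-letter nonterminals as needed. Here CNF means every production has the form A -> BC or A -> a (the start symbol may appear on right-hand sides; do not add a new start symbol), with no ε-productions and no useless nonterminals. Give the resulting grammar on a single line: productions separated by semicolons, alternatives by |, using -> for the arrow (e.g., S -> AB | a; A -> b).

S -> e | AB | AC | BD; A -> e | AB; B -> e; C -> h; D -> SC

No ε-productions.
After unit-elimination: S -> e | Ae | Ah | eSh; A -> e | Ae.
TERM: introduce B -> e, C -> h and substitute in every rule of length ≥2.
BIN: S -> BSC becomes S -> BD, D -> SC.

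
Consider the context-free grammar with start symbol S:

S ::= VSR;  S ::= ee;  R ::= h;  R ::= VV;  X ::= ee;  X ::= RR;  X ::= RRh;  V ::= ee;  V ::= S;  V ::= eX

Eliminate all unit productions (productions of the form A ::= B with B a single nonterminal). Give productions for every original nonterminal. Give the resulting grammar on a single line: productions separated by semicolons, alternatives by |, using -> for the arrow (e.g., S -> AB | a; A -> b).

S -> ee | VSR; R -> h | VV; V -> eX | ee | VSR; X -> RR | ee | RRh

Unit productions: V->S.
Unit pairs (A ⇒* B via units): (V,S).
S: inherits non-unit rules of {S} → VSR | ee.
R: inherits non-unit rules of {R} → VV | h.
V: inherits non-unit rules of {S, V} → VSR | eX | ee.
X: inherits non-unit rules of {X} → RR | RRh | ee.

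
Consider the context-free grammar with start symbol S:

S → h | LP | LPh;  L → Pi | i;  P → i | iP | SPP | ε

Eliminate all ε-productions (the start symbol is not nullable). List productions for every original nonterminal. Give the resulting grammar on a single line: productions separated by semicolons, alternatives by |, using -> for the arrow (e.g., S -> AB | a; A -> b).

Nullable set: {P}.
S -> LP: P nullable, giving L | LP.
S -> LPh: P nullable, giving LPh | Lh.
L -> Pi: P nullable, giving Pi | i.
Drop P -> ε.
P -> SPP: P, P nullable, giving S | SP | SPP.
P -> iP: P nullable, giving i | iP.
Unchanged (no nullable symbols): S -> h; L -> i; P -> i.

S -> L | h | LP | Lh | LPh; L -> i | Pi; P -> S | i | SP | iP | SPP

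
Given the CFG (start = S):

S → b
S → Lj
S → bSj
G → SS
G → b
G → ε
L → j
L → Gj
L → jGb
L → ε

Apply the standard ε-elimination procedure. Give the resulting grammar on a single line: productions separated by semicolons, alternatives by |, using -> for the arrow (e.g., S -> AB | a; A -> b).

S -> b | j | Lj | bSj; G -> b | SS; L -> j | Gj | jb | jGb

Nullable set: {G, L}.
S -> Lj: L nullable, giving Lj | j.
Drop G -> ε.
Drop L -> ε.
L -> Gj: G nullable, giving Gj | j.
L -> jGb: G nullable, giving jGb | jb.
Unchanged (no nullable symbols): S -> b; S -> bSj; G -> SS; G -> b; L -> j.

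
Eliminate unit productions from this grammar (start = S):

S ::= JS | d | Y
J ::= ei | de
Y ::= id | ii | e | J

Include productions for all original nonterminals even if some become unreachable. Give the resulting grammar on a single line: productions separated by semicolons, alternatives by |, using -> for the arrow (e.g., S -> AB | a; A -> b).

Unit productions: S->Y, Y->J.
Unit pairs (A ⇒* B via units): (S,J), (S,Y), (Y,J).
S: inherits non-unit rules of {J, S, Y} → JS | d | de | e | ei | id | ii.
J: inherits non-unit rules of {J} → de | ei.
Y: inherits non-unit rules of {J, Y} → de | e | ei | id | ii.

S -> d | e | JS | de | ei | id | ii; J -> de | ei; Y -> e | de | ei | id | ii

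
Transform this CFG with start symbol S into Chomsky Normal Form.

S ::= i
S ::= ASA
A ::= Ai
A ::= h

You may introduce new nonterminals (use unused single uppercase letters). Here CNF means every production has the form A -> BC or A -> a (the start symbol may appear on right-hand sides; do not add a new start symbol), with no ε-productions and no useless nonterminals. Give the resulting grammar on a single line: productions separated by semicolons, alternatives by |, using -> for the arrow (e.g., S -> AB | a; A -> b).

S -> i | AC; A -> h | AB; B -> i; C -> SA

No ε-productions.
No unit productions to eliminate.
TERM: introduce B -> i and substitute in every rule of length ≥2.
BIN: S -> ASA becomes S -> AC, C -> SA.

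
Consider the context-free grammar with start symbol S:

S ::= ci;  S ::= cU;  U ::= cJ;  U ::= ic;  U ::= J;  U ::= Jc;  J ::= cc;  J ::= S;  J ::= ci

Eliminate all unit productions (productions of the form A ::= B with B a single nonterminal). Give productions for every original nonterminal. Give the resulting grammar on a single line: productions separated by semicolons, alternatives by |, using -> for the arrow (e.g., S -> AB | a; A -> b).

S -> cU | ci; J -> cU | cc | ci; U -> Jc | cJ | cU | cc | ci | ic

Unit productions: J->S, U->J.
Unit pairs (A ⇒* B via units): (J,S), (U,J), (U,S).
S: inherits non-unit rules of {S} → cU | ci.
J: inherits non-unit rules of {J, S} → cU | cc | ci.
U: inherits non-unit rules of {J, S, U} → Jc | cJ | cU | cc | ci | ic.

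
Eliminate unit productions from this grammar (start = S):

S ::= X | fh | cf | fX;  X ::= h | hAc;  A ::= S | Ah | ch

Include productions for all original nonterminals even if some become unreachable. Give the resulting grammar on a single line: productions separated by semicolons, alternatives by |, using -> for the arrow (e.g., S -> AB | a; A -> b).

Unit productions: A->S, S->X.
Unit pairs (A ⇒* B via units): (A,S), (A,X), (S,X).
S: inherits non-unit rules of {S, X} → cf | fX | fh | h | hAc.
A: inherits non-unit rules of {A, S, X} → Ah | cf | ch | fX | fh | h | hAc.
X: inherits non-unit rules of {X} → h | hAc.

S -> h | cf | fX | fh | hAc; A -> h | Ah | cf | ch | fX | fh | hAc; X -> h | hAc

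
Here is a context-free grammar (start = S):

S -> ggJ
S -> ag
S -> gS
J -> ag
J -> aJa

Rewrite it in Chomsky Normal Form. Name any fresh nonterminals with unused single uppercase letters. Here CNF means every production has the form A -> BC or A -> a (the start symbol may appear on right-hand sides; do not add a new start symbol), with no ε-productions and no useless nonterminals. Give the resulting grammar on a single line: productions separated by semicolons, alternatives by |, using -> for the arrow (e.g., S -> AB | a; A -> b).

S -> AB | BD | BS; A -> a; B -> g; C -> JA; D -> BJ; J -> AB | AC

No ε-productions.
No unit productions to eliminate.
TERM: introduce A -> a, B -> g and substitute in every rule of length ≥2.
BIN: J -> AJA becomes J -> AC, C -> JA; S -> BBJ becomes S -> BD, D -> BJ.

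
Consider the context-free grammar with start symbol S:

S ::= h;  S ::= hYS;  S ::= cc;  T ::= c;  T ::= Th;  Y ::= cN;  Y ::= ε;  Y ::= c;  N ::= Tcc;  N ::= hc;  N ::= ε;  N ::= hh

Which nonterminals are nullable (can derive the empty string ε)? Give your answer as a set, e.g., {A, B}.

Directly nullable (have an ε-rule): {N, Y}.
Not nullable: S, T — each has a terminal in every rule's right-hand side or depends on a non-nullable symbol.

{N, Y}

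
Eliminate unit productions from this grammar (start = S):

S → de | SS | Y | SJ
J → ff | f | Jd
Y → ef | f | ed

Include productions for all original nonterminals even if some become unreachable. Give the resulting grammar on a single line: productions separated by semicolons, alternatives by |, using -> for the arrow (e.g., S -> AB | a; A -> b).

Unit productions: S->Y.
Unit pairs (A ⇒* B via units): (S,Y).
S: inherits non-unit rules of {S, Y} → SJ | SS | de | ed | ef | f.
J: inherits non-unit rules of {J} → Jd | f | ff.
Y: inherits non-unit rules of {Y} → ed | ef | f.

S -> f | SJ | SS | de | ed | ef; J -> f | Jd | ff; Y -> f | ed | ef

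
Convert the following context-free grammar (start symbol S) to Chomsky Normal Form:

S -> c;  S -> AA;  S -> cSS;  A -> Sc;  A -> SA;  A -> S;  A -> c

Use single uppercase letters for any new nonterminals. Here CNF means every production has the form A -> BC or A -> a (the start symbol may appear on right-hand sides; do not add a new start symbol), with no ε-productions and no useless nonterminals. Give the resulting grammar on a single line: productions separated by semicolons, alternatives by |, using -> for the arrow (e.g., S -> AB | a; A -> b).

No ε-productions.
After unit-elimination: S -> c | AA | cSS; A -> c | AA | SA | Sc | cSS.
TERM: introduce B -> c and substitute in every rule of length ≥2.
BIN: A -> BSS becomes A -> BC, C -> SS; S -> BSS becomes S -> BD, D -> SS.

S -> c | AA | BD; A -> c | AA | BC | SA | SB; B -> c; C -> SS; D -> SS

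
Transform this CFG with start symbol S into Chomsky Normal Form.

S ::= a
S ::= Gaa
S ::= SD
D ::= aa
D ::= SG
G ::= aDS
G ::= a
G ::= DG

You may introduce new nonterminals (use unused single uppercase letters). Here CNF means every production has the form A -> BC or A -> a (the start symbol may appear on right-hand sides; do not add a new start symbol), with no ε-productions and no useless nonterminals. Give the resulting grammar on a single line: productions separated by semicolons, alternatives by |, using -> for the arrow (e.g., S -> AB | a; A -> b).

S -> a | GC | SD; A -> a; B -> DS; C -> AA; D -> AA | SG; G -> a | AB | DG

No ε-productions.
No unit productions to eliminate.
TERM: introduce A -> a and substitute in every rule of length ≥2.
BIN: G -> ADS becomes G -> AB, B -> DS; S -> GAA becomes S -> GC, C -> AA.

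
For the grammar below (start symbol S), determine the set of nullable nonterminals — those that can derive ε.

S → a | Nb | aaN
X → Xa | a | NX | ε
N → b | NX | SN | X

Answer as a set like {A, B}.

{N, X}

Directly nullable (have an ε-rule): {X}.
N is nullable via N -> X (every symbol on the right is already known nullable).
Not nullable: S — each has a terminal in every rule's right-hand side or depends on a non-nullable symbol.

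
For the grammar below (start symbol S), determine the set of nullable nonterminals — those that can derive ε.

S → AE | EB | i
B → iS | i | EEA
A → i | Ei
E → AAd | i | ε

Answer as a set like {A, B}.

Directly nullable (have an ε-rule): {E}.
Not nullable: A, B, S — each has a terminal in every rule's right-hand side or depends on a non-nullable symbol.

{E}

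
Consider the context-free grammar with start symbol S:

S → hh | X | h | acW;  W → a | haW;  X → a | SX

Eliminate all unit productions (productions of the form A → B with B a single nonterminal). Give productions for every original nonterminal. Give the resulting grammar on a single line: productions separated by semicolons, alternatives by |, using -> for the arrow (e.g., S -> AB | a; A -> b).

Unit productions: S->X.
Unit pairs (A ⇒* B via units): (S,X).
S: inherits non-unit rules of {S, X} → SX | a | acW | h | hh.
W: inherits non-unit rules of {W} → a | haW.
X: inherits non-unit rules of {X} → SX | a.

S -> a | h | SX | hh | acW; W -> a | haW; X -> a | SX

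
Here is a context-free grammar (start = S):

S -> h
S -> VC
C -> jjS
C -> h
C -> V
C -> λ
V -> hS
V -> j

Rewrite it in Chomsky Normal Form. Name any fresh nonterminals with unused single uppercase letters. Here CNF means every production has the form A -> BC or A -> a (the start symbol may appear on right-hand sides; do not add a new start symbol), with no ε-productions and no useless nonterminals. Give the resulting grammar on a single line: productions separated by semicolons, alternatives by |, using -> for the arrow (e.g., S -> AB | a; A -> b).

S -> h | j | AS | VC; A -> h; B -> j; C -> h | j | AS | BD; D -> BS; V -> j | AS

Nullable: {C}; after ε-elimination: S -> V | h | VC; C -> V | h | jjS; V -> j | hS.
After unit-elimination: S -> h | j | VC | hS; C -> h | j | hS | jjS; V -> j | hS.
TERM: introduce A -> h, B -> j and substitute in every rule of length ≥2.
BIN: C -> BBS becomes C -> BD, D -> BS.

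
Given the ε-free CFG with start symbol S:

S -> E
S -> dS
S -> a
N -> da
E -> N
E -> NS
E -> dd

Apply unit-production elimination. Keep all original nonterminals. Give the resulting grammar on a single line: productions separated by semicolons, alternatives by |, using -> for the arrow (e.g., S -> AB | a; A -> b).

Unit productions: E->N, S->E.
Unit pairs (A ⇒* B via units): (E,N), (S,E), (S,N).
S: inherits non-unit rules of {E, N, S} → NS | a | dS | da | dd.
E: inherits non-unit rules of {E, N} → NS | da | dd.
N: inherits non-unit rules of {N} → da.

S -> a | NS | dS | da | dd; E -> NS | da | dd; N -> da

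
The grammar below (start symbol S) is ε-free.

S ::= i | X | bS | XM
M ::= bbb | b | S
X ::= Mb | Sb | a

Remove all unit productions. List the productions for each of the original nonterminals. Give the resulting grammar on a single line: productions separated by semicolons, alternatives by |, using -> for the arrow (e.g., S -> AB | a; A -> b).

S -> a | i | Mb | Sb | XM | bS; M -> a | b | i | Mb | Sb | XM | bS | bbb; X -> a | Mb | Sb

Unit productions: M->S, S->X.
Unit pairs (A ⇒* B via units): (M,S), (M,X), (S,X).
S: inherits non-unit rules of {S, X} → Mb | Sb | XM | a | bS | i.
M: inherits non-unit rules of {M, S, X} → Mb | Sb | XM | a | b | bS | bbb | i.
X: inherits non-unit rules of {X} → Mb | Sb | a.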